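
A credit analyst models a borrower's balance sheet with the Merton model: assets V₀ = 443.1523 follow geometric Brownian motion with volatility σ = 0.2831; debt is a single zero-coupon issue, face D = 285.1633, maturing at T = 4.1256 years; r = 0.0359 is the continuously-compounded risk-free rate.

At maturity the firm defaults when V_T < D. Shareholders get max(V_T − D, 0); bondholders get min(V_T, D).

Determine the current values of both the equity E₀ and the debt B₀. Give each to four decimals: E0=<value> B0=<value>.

E0=211.9504 B0=231.2019

d₁ = [ln(V₀/D) + (r + σ²/2)T] / (σ√T)
   = [ln(443.1523/285.1633) + (0.0359 + 0.5·0.2831²)·4.1256] / (0.2831·√4.1256)
   = [0.440852 + 0.313433] / 0.575021 = 1.311753
d₂ = d₁ − σ√T = 1.311753 − 0.575021 = 0.736732
N(d₁) = 0.905198,  N(d₂) = 0.769357,  e^(−rT) = 0.862337
E₀ = V₀·N(d₁) − D·e^(−rT)·N(d₂)
   = 443.1523·0.905198 − 285.1633·0.862337·0.769357 = 211.950396
B₀ = V₀ − E₀ = 443.1523 − 211.950396 = 231.201904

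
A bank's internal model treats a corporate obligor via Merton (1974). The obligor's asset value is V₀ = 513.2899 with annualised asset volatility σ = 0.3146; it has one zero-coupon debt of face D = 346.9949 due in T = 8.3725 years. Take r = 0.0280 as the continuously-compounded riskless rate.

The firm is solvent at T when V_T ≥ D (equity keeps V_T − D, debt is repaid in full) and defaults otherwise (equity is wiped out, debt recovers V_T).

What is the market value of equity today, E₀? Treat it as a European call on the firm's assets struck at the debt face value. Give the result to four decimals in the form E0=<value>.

E0=285.8560

d₁ = [ln(V₀/D) + (r + σ²/2)T] / (σ√T)
   = [ln(513.2899/346.9949) + (0.0280 + 0.5·0.3146²)·8.3725] / (0.3146·√8.3725)
   = [0.391531 + 0.648756] / 0.910304 = 1.142791
d₂ = d₁ − σ√T = 1.142791 − 0.910304 = 0.232488
N(d₁) = 0.873437,  N(d₂) = 0.591920,  e^(−rT) = 0.791022
E₀ = V₀·N(d₁) − D·e^(−rT)·N(d₂)
   = 513.2899·0.873437 − 346.9949·0.791022·0.591920 = 285.856011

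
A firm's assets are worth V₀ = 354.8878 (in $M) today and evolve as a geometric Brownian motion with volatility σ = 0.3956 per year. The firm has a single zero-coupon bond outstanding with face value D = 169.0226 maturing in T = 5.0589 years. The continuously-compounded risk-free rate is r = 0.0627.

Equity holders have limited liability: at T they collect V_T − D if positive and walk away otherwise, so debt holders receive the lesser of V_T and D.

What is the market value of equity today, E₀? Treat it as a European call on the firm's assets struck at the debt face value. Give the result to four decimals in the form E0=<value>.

d₁ = [ln(V₀/D) + (r + σ²/2)T] / (σ√T)
   = [ln(354.8878/169.0226) + (0.0627 + 0.5·0.3956²)·5.0589] / (0.3956·√5.0589)
   = [0.741769 + 0.713050] / 0.889783 = 1.635027
d₂ = d₁ − σ√T = 1.635027 − 0.889783 = 0.745243
N(d₁) = 0.948978,  N(d₂) = 0.771938,  e^(−rT) = 0.728190
E₀ = V₀·N(d₁) − D·e^(−rT)·N(d₂)
   = 354.8878·0.948978 − 169.0226·0.728190·0.771938 = 241.770264

E0=241.7703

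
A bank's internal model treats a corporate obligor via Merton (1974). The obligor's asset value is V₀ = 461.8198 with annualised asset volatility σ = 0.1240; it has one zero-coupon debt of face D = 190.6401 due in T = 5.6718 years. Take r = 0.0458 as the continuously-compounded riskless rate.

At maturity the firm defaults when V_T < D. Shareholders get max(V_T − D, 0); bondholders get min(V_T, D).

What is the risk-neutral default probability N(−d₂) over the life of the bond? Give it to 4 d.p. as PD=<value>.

PD=0.0001

d₁ = [ln(V₀/D) + (r + σ²/2)T] / (σ√T)
   = [ln(461.8198/190.6401) + (0.0458 + 0.5·0.1240²)·5.6718] / (0.1240·√5.6718)
   = [0.884787 + 0.303373] / 0.295313 = 4.023398
d₂ = d₁ − σ√T = 4.023398 − 0.295313 = 3.728086
risk-neutral PD = N(−d₂) = N(-3.728086) = 0.000096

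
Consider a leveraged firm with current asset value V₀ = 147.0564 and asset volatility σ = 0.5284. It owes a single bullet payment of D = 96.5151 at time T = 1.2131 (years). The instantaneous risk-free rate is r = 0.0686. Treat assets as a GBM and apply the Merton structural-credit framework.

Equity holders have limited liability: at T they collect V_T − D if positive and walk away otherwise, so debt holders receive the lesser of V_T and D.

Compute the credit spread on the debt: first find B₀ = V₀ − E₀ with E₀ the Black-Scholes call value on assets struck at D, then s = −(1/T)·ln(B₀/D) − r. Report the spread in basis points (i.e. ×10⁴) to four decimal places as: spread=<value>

d₁ = [ln(V₀/D) + (r + σ²/2)T] / (σ√T)
   = [ln(147.0564/96.5151) + (0.0686 + 0.5·0.5284²)·1.2131] / (0.5284·√1.2131)
   = [0.421117 + 0.252571] / 0.581984 = 1.157571
d₂ = d₁ − σ√T = 1.157571 − 0.581984 = 0.575587
N(d₁) = 0.876480,  N(d₂) = 0.717553,  e^(−rT) = 0.920150
E₀ = V₀·N(d₁) − D·e^(−rT)·N(d₂)
   = 147.0564·0.876480 − 96.5151·0.920150·0.717553 = 65.167368
B₀ = V₀ − E₀ = 147.0564 − 65.167368 = 81.889032
spread = −(1/T)·ln(B₀/D) − r = −(1/1.2131)·ln(81.889032/96.5151) − 0.0686 = 0.06686650
in basis points: 0.06686650 × 10⁴ = 668.6650 bp

spread=668.6650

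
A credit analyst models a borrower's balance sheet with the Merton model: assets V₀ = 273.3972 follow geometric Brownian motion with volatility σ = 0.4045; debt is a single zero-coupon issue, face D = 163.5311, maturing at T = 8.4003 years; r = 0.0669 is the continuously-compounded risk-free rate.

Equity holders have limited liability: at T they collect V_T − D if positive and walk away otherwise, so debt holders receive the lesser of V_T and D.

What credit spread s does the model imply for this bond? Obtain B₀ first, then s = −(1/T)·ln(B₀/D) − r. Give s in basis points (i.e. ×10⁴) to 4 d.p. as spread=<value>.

d₁ = [ln(V₀/D) + (r + σ²/2)T] / (σ√T)
   = [ln(273.3972/163.5311) + (0.0669 + 0.5·0.4045²)·8.4003] / (0.4045·√8.4003)
   = [0.513922 + 1.249210] / 1.172373 = 1.503900
d₂ = d₁ − σ√T = 1.503900 − 1.172373 = 0.331527
N(d₁) = 0.933696,  N(d₂) = 0.629877,  e^(−rT) = 0.570079
E₀ = V₀·N(d₁) − D·e^(−rT)·N(d₂)
   = 273.3972·0.933696 − 163.5311·0.570079·0.629877 = 196.549319
B₀ = V₀ − E₀ = 273.3972 − 196.549319 = 76.847881
spread = −(1/T)·ln(B₀/D) − r = −(1/8.4003)·ln(76.847881/163.5311) − 0.0669 = 0.02299861
in basis points: 0.02299861 × 10⁴ = 229.9861 bp

spread=229.9861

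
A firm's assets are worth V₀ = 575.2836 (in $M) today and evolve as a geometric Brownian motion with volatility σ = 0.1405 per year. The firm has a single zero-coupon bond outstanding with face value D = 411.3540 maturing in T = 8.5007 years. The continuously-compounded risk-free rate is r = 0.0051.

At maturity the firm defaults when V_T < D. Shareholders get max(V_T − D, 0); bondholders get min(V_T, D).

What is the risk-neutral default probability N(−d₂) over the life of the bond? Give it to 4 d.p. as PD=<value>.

d₁ = [ln(V₀/D) + (r + σ²/2)T] / (σ√T)
   = [ln(575.2836/411.3540) + (0.0051 + 0.5·0.1405²)·8.5007] / (0.1405·√8.5007)
   = [0.335409 + 0.127257] / 0.409641 = 1.129441
d₂ = d₁ − σ√T = 1.129441 − 0.409641 = 0.719800
risk-neutral PD = N(−d₂) = N(-0.719800) = 0.235824

PD=0.2358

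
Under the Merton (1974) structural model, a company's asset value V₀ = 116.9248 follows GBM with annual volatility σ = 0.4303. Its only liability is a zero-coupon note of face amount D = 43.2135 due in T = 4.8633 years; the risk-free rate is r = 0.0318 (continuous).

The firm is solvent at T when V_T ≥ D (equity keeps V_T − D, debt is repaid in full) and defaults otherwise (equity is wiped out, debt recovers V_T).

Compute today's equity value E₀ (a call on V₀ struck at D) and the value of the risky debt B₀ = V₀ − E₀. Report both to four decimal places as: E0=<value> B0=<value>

E0=83.0717 B0=33.8531

d₁ = [ln(V₀/D) + (r + σ²/2)T] / (σ√T)
   = [ln(116.9248/43.2135) + (0.0318 + 0.5·0.4303²)·4.8633] / (0.4303·√4.8633)
   = [0.995378 + 0.604893] / 0.948936 = 1.686384
d₂ = d₁ − σ√T = 1.686384 − 0.948936 = 0.737448
N(d₁) = 0.954139,  N(d₂) = 0.769575,  e^(−rT) = 0.856712
E₀ = V₀·N(d₁) − D·e^(−rT)·N(d₂)
   = 116.9248·0.954139 − 43.2135·0.856712·0.769575 = 83.071663
B₀ = V₀ − E₀ = 116.9248 − 83.071663 = 33.853137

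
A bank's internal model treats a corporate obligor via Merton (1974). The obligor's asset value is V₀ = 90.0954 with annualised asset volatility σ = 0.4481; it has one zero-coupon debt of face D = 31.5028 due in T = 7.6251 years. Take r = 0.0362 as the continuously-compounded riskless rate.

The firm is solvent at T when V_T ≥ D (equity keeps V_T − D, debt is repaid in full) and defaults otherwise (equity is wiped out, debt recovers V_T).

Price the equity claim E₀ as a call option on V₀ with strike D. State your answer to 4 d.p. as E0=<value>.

E0=69.8693

d₁ = [ln(V₀/D) + (r + σ²/2)T] / (σ√T)
   = [ln(90.0954/31.5028) + (0.0362 + 0.5·0.4481²)·7.6251] / (0.4481·√7.6251)
   = [1.050793 + 1.041564] / 1.237365 = 1.690978
d₂ = d₁ − σ√T = 1.690978 − 1.237365 = 0.453614
N(d₁) = 0.954580,  N(d₂) = 0.674947,  e^(−rT) = 0.758791
E₀ = V₀·N(d₁) − D·e^(−rT)·N(d₂)
   = 90.0954·0.954580 − 31.5028·0.758791·0.674947 = 69.869270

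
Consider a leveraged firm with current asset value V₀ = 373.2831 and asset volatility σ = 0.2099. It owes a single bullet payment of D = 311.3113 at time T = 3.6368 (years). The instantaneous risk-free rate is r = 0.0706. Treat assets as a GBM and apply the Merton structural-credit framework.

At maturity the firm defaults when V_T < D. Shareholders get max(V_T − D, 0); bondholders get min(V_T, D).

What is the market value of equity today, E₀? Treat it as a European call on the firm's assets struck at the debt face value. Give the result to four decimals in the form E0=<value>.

d₁ = [ln(V₀/D) + (r + σ²/2)T] / (σ√T)
   = [ln(373.2831/311.3113) + (0.0706 + 0.5·0.2099²)·3.6368] / (0.2099·√3.6368)
   = [0.181544 + 0.336873] / 0.400288 = 1.295111
d₂ = d₁ − σ√T = 1.295111 − 0.400288 = 0.894823
N(d₁) = 0.902359,  N(d₂) = 0.814559,  e^(−rT) = 0.773555
E₀ = V₀·N(d₁) − D·e^(−rT)·N(d₂)
   = 373.2831·0.902359 − 311.3113·0.773555·0.814559 = 140.676056

E0=140.6761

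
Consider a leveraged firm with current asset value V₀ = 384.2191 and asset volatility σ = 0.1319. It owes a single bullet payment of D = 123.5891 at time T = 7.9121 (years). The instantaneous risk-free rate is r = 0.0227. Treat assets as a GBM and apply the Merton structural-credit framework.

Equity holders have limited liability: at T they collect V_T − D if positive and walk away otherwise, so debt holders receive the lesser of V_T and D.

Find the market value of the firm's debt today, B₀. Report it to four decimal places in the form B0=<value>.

d₁ = [ln(V₀/D) + (r + σ²/2)T] / (σ√T)
   = [ln(384.2191/123.5891) + (0.0227 + 0.5·0.1319²)·7.9121] / (0.1319·√7.9121)
   = [1.134251 + 0.248430] / 0.371014 = 3.726759
d₂ = d₁ − σ√T = 3.726759 − 0.371014 = 3.355745
N(d₁) = 0.999903,  N(d₂) = 0.999604,  e^(−rT) = 0.835600
E₀ = V₀·N(d₁) − D·e^(−rT)·N(d₂)
   = 384.2191·0.999903 − 123.5891·0.835600·0.999604 = 280.951597
B₀ = V₀ − E₀ = 384.2191 − 280.951597 = 103.267503

B0=103.2675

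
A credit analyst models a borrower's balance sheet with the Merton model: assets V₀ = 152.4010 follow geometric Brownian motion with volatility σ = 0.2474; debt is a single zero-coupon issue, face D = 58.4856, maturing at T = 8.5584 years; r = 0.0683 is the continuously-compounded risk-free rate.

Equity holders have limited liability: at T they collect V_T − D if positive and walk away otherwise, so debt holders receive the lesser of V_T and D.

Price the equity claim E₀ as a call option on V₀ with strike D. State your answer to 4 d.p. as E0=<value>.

d₁ = [ln(V₀/D) + (r + σ²/2)T] / (σ√T)
   = [ln(152.4010/58.4856) + (0.0683 + 0.5·0.2474²)·8.5584] / (0.2474·√8.5584)
   = [0.957735 + 0.846455] / 0.723762 = 2.492792
d₂ = d₁ − σ√T = 2.492792 − 0.723762 = 1.769030
N(d₁) = 0.993663,  N(d₂) = 0.961556,  e^(−rT) = 0.557363
E₀ = V₀·N(d₁) − D·e^(−rT)·N(d₂)
   = 152.4010·0.993663 − 58.4856·0.557363·0.961556 = 120.090709

E0=120.0907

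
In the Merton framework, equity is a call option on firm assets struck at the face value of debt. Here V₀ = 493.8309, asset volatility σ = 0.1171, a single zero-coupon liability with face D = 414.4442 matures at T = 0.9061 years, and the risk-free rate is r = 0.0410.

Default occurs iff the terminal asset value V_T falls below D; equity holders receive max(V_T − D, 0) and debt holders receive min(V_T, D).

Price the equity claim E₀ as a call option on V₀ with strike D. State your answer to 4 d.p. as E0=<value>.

d₁ = [ln(V₀/D) + (r + σ²/2)T] / (σ√T)
   = [ln(493.8309/414.4442) + (0.0410 + 0.5·0.1171²)·0.9061] / (0.1171·√0.9061)
   = [0.175255 + 0.043363] / 0.111467 = 1.961280
d₂ = d₁ − σ√T = 1.961280 − 0.111467 = 1.849813
N(d₁) = 0.975077,  N(d₂) = 0.967830,  e^(−rT) = 0.963531
E₀ = V₀·N(d₁) − D·e^(−rT)·N(d₂)
   = 493.8309·0.975077 − 414.4442·0.963531·0.967830 = 95.039559

E0=95.0396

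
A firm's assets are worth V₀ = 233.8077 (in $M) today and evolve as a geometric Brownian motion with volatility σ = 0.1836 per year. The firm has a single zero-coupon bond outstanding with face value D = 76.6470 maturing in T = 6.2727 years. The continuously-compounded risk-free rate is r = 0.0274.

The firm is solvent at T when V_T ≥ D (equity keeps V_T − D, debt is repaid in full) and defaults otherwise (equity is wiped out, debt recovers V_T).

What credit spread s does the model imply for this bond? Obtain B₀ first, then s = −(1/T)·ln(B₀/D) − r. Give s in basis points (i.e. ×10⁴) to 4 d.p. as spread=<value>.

spread=1.0414

d₁ = [ln(V₀/D) + (r + σ²/2)T] / (σ√T)
   = [ln(233.8077/76.6470) + (0.0274 + 0.5·0.1836²)·6.2727] / (0.1836·√6.2727)
   = [1.115289 + 0.277595] / 0.459833 = 3.029109
d₂ = d₁ − σ√T = 3.029109 − 0.459833 = 2.569276
N(d₁) = 0.998774,  N(d₂) = 0.994904,  e^(−rT) = 0.842087
E₀ = V₀·N(d₁) − D·e^(−rT)·N(d₂)
   = 233.8077·0.998774 − 76.6470·0.842087·0.994904 = 169.306408
B₀ = V₀ − E₀ = 233.8077 − 169.306408 = 64.501292
spread = −(1/T)·ln(B₀/D) − r = −(1/6.2727)·ln(64.501292/76.6470) − 0.0274 = 0.00010414
in basis points: 0.00010414 × 10⁴ = 1.0414 bp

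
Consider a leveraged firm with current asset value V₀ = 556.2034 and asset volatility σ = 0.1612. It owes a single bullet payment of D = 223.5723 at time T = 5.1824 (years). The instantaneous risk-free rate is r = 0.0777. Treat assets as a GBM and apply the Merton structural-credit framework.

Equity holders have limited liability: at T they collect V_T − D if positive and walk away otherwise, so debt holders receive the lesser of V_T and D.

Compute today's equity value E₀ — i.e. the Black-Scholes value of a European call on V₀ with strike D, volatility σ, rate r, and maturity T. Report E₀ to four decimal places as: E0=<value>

d₁ = [ln(V₀/D) + (r + σ²/2)T] / (σ√T)
   = [ln(556.2034/223.5723) + (0.0777 + 0.5·0.1612²)·5.1824] / (0.1612·√5.1824)
   = [0.911399 + 0.470006] / 0.366970 = 3.764355
d₂ = d₁ − σ√T = 3.764355 − 0.366970 = 3.397385
N(d₁) = 0.999917,  N(d₂) = 0.999660,  e^(−rT) = 0.668531
E₀ = V₀·N(d₁) − D·e^(−rT)·N(d₂)
   = 556.2034·0.999917 − 223.5723·0.668531·0.999660 = 406.742788

E0=406.7428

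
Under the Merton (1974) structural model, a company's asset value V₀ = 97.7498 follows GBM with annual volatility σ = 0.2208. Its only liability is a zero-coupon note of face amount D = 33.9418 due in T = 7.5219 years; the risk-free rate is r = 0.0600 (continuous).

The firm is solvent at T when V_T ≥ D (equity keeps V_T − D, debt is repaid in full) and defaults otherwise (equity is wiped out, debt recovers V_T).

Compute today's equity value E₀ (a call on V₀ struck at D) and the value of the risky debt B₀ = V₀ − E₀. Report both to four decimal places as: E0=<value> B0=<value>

E0=76.1910 B0=21.5588

d₁ = [ln(V₀/D) + (r + σ²/2)T] / (σ√T)
   = [ln(97.7498/33.9418) + (0.0600 + 0.5·0.2208²)·7.5219] / (0.2208·√7.5219)
   = [1.057764 + 0.634670] / 0.605568 = 2.794788
d₂ = d₁ − σ√T = 2.794788 − 0.605568 = 2.189220
N(d₁) = 0.997403,  N(d₂) = 0.985710,  e^(−rT) = 0.636791
E₀ = V₀·N(d₁) − D·e^(−rT)·N(d₂)
   = 97.7498·0.997403 − 33.9418·0.636791·0.985710 = 76.191017
B₀ = V₀ − E₀ = 97.7498 − 76.191017 = 21.558783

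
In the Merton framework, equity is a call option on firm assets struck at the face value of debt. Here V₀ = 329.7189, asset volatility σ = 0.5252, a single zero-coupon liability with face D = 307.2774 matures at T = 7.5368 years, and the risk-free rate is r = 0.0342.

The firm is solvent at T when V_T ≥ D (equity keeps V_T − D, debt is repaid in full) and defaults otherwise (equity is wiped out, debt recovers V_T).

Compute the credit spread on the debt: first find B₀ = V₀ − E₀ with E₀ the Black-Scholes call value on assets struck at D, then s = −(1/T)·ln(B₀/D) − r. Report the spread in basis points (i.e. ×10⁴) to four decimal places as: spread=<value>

spread=795.8040

d₁ = [ln(V₀/D) + (r + σ²/2)T] / (σ√T)
   = [ln(329.7189/307.2774) + (0.0342 + 0.5·0.5252²)·7.5368] / (0.5252·√7.5368)
   = [0.070490 + 1.297215] / 1.441844 = 0.948580
d₂ = d₁ − σ√T = 0.948580 − 1.441844 = -0.493263
N(d₁) = 0.828583,  N(d₂) = 0.310913,  e^(−rT) = 0.772782
E₀ = V₀·N(d₁) − D·e^(−rT)·N(d₂)
   = 329.7189·0.828583 − 307.2774·0.772782·0.310913 = 199.370510
B₀ = V₀ − E₀ = 329.7189 − 199.370510 = 130.348390
spread = −(1/T)·ln(B₀/D) − r = −(1/7.5368)·ln(130.348390/307.2774) − 0.0342 = 0.07958040
in basis points: 0.07958040 × 10⁴ = 795.8040 bp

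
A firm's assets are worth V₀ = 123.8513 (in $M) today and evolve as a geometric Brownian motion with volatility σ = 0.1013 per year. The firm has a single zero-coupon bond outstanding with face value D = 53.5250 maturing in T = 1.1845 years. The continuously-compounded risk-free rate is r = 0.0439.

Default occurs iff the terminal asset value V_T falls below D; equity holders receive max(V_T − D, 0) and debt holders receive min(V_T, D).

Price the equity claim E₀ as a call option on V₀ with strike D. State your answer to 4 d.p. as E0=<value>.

d₁ = [ln(V₀/D) + (r + σ²/2)T] / (σ√T)
   = [ln(123.8513/53.5250) + (0.0439 + 0.5·0.1013²)·1.1845] / (0.1013·√1.1845)
   = [0.838933 + 0.058077] / 0.110250 = 8.136174
d₂ = d₁ − σ√T = 8.136174 − 0.110250 = 8.025925
N(d₁) = 1.000000,  N(d₂) = 1.000000,  e^(−rT) = 0.949329
E₀ = V₀·N(d₁) − D·e^(−rT)·N(d₂)
   = 123.8513·1.000000 − 53.5250·0.949329·1.000000 = 73.038450

E0=73.0384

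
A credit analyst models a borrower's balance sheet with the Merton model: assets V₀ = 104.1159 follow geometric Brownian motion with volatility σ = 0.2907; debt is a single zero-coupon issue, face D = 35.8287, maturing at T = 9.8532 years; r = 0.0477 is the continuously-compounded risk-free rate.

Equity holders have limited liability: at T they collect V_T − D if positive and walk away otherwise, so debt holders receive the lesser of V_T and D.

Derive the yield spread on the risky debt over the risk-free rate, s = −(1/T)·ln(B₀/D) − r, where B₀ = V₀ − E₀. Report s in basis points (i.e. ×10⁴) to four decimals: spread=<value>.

spread=35.7389

d₁ = [ln(V₀/D) + (r + σ²/2)T] / (σ√T)
   = [ln(104.1159/35.8287) + (0.0477 + 0.5·0.2907²)·9.8532] / (0.2907·√9.8532)
   = [1.066755 + 0.886327] / 0.912502 = 2.140361
d₂ = d₁ − σ√T = 2.140361 − 0.912502 = 1.227859
N(d₁) = 0.983837,  N(d₂) = 0.890250,  e^(−rT) = 0.625004
E₀ = V₀·N(d₁) − D·e^(−rT)·N(d₂)
   = 104.1159·0.983837 − 35.8287·0.625004·0.890250 = 82.497661
B₀ = V₀ − E₀ = 104.1159 − 82.497661 = 21.618239
spread = −(1/T)·ln(B₀/D) − r = −(1/9.8532)·ln(21.618239/35.8287) − 0.0477 = 0.00357389
in basis points: 0.00357389 × 10⁴ = 35.7389 bp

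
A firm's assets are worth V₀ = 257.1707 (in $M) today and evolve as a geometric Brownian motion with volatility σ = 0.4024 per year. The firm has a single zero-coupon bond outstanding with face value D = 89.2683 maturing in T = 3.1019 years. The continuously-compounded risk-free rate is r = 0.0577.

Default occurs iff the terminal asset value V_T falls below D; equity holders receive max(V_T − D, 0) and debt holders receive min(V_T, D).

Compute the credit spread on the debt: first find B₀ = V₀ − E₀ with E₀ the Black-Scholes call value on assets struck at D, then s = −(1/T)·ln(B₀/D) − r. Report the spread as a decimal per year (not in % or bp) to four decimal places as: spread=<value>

spread=0.0067

d₁ = [ln(V₀/D) + (r + σ²/2)T] / (σ√T)
   = [ln(257.1707/89.2683) + (0.0577 + 0.5·0.4024²)·3.1019] / (0.4024·√3.1019)
   = [1.058094 + 0.430118] / 0.708715 = 2.099873
d₂ = d₁ − σ√T = 2.099873 − 0.708715 = 1.391157
N(d₁) = 0.982130,  N(d₂) = 0.917911,  e^(−rT) = 0.836123
E₀ = V₀·N(d₁) − D·e^(−rT)·N(d₂)
   = 257.1707·0.982130 − 89.2683·0.836123·0.917911 = 184.062835
B₀ = V₀ − E₀ = 257.1707 − 184.062835 = 73.107865
spread = −(1/T)·ln(B₀/D) − r = −(1/3.1019)·ln(73.107865/89.2683) − 0.0577 = 0.00668328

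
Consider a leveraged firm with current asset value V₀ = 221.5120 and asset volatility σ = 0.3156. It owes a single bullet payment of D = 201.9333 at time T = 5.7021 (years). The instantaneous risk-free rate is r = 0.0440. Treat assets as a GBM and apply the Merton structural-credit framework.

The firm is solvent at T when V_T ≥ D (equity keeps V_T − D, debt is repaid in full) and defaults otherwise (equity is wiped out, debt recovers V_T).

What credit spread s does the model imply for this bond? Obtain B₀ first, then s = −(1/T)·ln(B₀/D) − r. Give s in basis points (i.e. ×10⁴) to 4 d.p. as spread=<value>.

d₁ = [ln(V₀/D) + (r + σ²/2)T] / (σ√T)
   = [ln(221.5120/201.9333) + (0.0440 + 0.5·0.3156²)·5.7021] / (0.3156·√5.7021)
   = [0.092539 + 0.534867] / 0.753623 = 0.832519
d₂ = d₁ − σ√T = 0.832519 − 0.753623 = 0.078896
N(d₁) = 0.797442,  N(d₂) = 0.531442,  e^(−rT) = 0.778106
E₀ = V₀·N(d₁) − D·e^(−rT)·N(d₂)
   = 221.5120·0.797442 − 201.9333·0.778106·0.531442 = 93.139837
B₀ = V₀ − E₀ = 221.5120 − 93.139837 = 128.372163
spread = −(1/T)·ln(B₀/D) − r = −(1/5.7021)·ln(128.372163/201.9333) − 0.0440 = 0.03544509
in basis points: 0.03544509 × 10⁴ = 354.4509 bp

spread=354.4509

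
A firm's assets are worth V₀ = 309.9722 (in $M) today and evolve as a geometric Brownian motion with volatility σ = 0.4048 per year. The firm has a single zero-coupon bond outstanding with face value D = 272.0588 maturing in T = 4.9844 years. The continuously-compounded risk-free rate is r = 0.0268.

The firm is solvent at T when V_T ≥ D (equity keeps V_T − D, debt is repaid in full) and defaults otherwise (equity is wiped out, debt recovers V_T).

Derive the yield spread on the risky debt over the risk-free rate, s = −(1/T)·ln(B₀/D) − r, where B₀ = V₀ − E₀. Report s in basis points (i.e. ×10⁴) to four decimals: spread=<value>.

d₁ = [ln(V₀/D) + (r + σ²/2)T] / (σ√T)
   = [ln(309.9722/272.0588) + (0.0268 + 0.5·0.4048²)·4.9844] / (0.4048·√4.9844)
   = [0.130464 + 0.541961] / 0.903747 = 0.744042
d₂ = d₁ − σ√T = 0.744042 − 0.903747 = -0.159705
N(d₁) = 0.771574,  N(d₂) = 0.436557,  e^(−rT) = 0.874956
E₀ = V₀·N(d₁) − D·e^(−rT)·N(d₂)
   = 309.9722·0.771574 − 272.0588·0.874956·0.436557 = 135.248938
B₀ = V₀ − E₀ = 309.9722 − 135.248938 = 174.723262
spread = −(1/T)·ln(B₀/D) − r = −(1/4.9844)·ln(174.723262/272.0588) − 0.0268 = 0.06204015
in basis points: 0.06204015 × 10⁴ = 620.4015 bp

spread=620.4015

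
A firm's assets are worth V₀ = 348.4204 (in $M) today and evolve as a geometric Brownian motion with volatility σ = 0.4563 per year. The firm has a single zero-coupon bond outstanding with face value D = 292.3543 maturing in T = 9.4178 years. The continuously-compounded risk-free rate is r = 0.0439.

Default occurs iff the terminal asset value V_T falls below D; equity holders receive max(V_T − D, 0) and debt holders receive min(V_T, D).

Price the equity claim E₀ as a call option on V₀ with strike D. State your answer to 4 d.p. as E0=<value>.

E0=227.3185

d₁ = [ln(V₀/D) + (r + σ²/2)T] / (σ√T)
   = [ln(348.4204/292.3543) + (0.0439 + 0.5·0.4563²)·9.4178] / (0.4563·√9.4178)
   = [0.175443 + 1.393880] / 1.400313 = 1.120695
d₂ = d₁ − σ√T = 1.120695 − 1.400313 = -0.279619
N(d₁) = 0.868791,  N(d₂) = 0.389885,  e^(−rT) = 0.661370
E₀ = V₀·N(d₁) − D·e^(−rT)·N(d₂)
   = 348.4204·0.868791 − 292.3543·0.661370·0.389885 = 227.318522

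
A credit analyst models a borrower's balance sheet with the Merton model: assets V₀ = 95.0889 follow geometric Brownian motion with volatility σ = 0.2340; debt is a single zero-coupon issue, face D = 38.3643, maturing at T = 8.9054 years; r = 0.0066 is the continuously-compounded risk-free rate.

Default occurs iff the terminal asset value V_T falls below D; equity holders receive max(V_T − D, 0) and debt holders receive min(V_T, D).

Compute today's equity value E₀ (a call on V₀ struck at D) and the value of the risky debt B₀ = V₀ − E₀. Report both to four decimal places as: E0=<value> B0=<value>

E0=60.4046 B0=34.6843

d₁ = [ln(V₀/D) + (r + σ²/2)T] / (σ√T)
   = [ln(95.0889/38.3643) + (0.0066 + 0.5·0.2340²)·8.9054] / (0.2340·√8.9054)
   = [0.907685 + 0.302588] / 0.698301 = 1.733168
d₂ = d₁ − σ√T = 1.733168 − 0.698301 = 1.034867
N(d₁) = 0.958467,  N(d₂) = 0.849634,  e^(−rT) = 0.942918
E₀ = V₀·N(d₁) − D·e^(−rT)·N(d₂)
   = 95.0889·0.958467 − 38.3643·0.942918·0.849634 = 60.404562
B₀ = V₀ − E₀ = 95.0889 − 60.404562 = 34.684338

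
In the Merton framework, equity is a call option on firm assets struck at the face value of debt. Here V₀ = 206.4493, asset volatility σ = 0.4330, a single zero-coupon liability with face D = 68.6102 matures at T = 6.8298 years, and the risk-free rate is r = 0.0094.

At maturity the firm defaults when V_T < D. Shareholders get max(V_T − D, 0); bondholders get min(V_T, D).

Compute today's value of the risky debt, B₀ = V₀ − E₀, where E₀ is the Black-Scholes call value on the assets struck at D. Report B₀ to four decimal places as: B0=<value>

B0=55.0831

d₁ = [ln(V₀/D) + (r + σ²/2)T] / (σ√T)
   = [ln(206.4493/68.6102) + (0.0094 + 0.5·0.4330²)·6.8298] / (0.4330·√6.8298)
   = [1.101614 + 0.704456] / 1.131597 = 1.596036
d₂ = d₁ − σ√T = 1.596036 − 1.131597 = 0.464439
N(d₁) = 0.944760,  N(d₂) = 0.678833,  e^(−rT) = 0.937817
E₀ = V₀·N(d₁) − D·e^(−rT)·N(d₂)
   = 206.4493·0.944760 − 68.6102·0.937817·0.678833 = 151.366228
B₀ = V₀ − E₀ = 206.4493 − 151.366228 = 55.083072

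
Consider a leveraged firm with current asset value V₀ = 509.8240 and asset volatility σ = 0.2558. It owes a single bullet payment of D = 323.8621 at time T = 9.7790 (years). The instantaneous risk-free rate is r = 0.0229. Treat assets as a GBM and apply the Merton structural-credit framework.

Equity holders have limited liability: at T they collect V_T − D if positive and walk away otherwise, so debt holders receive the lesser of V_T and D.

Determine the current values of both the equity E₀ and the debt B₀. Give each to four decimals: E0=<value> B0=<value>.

E0=281.5586 B0=228.2654

d₁ = [ln(V₀/D) + (r + σ²/2)T] / (σ√T)
   = [ln(509.8240/323.8621) + (0.0229 + 0.5·0.2558²)·9.7790] / (0.2558·√9.7790)
   = [0.453748 + 0.543877] / 0.799922 = 1.247152
d₂ = d₁ − σ√T = 1.247152 − 0.799922 = 0.447230
N(d₁) = 0.893829,  N(d₂) = 0.672645,  e^(−rT) = 0.799364
E₀ = V₀·N(d₁) − D·e^(−rT)·N(d₂)
   = 509.8240·0.893829 − 323.8621·0.799364·0.672645 = 281.558638
B₀ = V₀ − E₀ = 509.8240 − 281.558638 = 228.265362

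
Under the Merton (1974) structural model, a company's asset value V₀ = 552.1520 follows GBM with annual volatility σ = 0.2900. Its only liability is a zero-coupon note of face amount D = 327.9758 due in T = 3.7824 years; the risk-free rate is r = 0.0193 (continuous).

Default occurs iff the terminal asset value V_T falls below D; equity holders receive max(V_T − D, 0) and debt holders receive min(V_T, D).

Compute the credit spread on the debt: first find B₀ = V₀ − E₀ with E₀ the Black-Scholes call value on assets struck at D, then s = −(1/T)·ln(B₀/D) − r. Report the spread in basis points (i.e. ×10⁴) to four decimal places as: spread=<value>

d₁ = [ln(V₀/D) + (r + σ²/2)T] / (σ√T)
   = [ln(552.1520/327.9758) + (0.0193 + 0.5·0.2900²)·3.7824] / (0.2900·√3.7824)
   = [0.520884 + 0.232050] / 0.564003 = 1.334981
d₂ = d₁ − σ√T = 1.334981 − 0.564003 = 0.770978
N(d₁) = 0.909059,  N(d₂) = 0.779640,  e^(−rT) = 0.929601
E₀ = V₀·N(d₁) − D·e^(−rT)·N(d₂)
   = 552.1520·0.909059 − 327.9758·0.929601·0.779640 = 264.236927
B₀ = V₀ − E₀ = 552.1520 − 264.236927 = 287.915073
spread = −(1/T)·ln(B₀/D) − r = −(1/3.7824)·ln(287.915073/327.9758) − 0.0193 = 0.01514223
in basis points: 0.01514223 × 10⁴ = 151.4223 bp

spread=151.4223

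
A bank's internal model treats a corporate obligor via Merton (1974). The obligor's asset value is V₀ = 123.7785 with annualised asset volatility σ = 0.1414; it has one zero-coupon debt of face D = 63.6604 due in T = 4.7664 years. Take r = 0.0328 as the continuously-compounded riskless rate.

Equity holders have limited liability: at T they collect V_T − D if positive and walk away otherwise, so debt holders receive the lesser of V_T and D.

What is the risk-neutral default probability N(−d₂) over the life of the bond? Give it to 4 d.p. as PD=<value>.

PD=0.0061

d₁ = [ln(V₀/D) + (r + σ²/2)T] / (σ√T)
   = [ln(123.7785/63.6604) + (0.0328 + 0.5·0.1414²)·4.7664] / (0.1414·√4.7664)
   = [0.664931 + 0.203988] / 0.308706 = 2.814715
d₂ = d₁ − σ√T = 2.814715 − 0.308706 = 2.506009
risk-neutral PD = N(−d₂) = N(-2.506009) = 0.006105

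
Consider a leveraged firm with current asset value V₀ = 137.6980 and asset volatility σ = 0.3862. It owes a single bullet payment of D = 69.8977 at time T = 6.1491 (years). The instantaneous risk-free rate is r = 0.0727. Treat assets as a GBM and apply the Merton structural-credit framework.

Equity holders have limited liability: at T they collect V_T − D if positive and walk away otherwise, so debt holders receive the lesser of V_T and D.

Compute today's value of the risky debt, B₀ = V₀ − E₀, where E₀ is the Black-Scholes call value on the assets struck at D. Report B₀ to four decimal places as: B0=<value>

B0=40.5895

d₁ = [ln(V₀/D) + (r + σ²/2)T] / (σ√T)
   = [ln(137.6980/69.8977) + (0.0727 + 0.5·0.3862²)·6.1491] / (0.3862·√6.1491)
   = [0.678030 + 0.905610] / 0.957675 = 1.653630
d₂ = d₁ − σ√T = 1.653630 − 0.957675 = 0.695956
N(d₁) = 0.950899,  N(d₂) = 0.756772,  e^(−rT) = 0.639519
E₀ = V₀·N(d₁) − D·e^(−rT)·N(d₂)
   = 137.6980·0.950899 − 69.8977·0.639519·0.756772 = 97.108487
B₀ = V₀ − E₀ = 137.6980 − 97.108487 = 40.589513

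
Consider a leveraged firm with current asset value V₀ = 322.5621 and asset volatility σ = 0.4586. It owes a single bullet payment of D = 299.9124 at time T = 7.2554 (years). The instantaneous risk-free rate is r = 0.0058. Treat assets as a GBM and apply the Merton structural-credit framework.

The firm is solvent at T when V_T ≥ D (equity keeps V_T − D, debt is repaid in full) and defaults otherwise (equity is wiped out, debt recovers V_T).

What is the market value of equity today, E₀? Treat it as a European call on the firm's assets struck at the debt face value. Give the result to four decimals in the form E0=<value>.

d₁ = [ln(V₀/D) + (r + σ²/2)T] / (σ√T)
   = [ln(322.5621/299.9124) + (0.0058 + 0.5·0.4586²)·7.2554] / (0.4586·√7.2554)
   = [0.072805 + 0.805037] / 1.235278 = 0.710644
d₂ = d₁ − σ√T = 0.710644 − 1.235278 = -0.524634
N(d₁) = 0.761347,  N(d₂) = 0.299919,  e^(−rT) = 0.958792
E₀ = V₀·N(d₁) − D·e^(−rT)·N(d₂)
   = 322.5621·0.761347 − 299.9124·0.958792·0.299919 = 159.339153

E0=159.3392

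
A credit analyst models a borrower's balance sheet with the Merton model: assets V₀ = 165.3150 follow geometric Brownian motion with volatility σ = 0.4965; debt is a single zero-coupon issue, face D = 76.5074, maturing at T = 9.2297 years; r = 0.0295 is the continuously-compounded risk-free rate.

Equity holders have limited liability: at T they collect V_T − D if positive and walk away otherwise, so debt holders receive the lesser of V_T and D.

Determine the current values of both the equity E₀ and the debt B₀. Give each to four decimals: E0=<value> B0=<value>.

d₁ = [ln(V₀/D) + (r + σ²/2)T] / (σ√T)
   = [ln(165.3150/76.5074) + (0.0295 + 0.5·0.4965²)·9.2297] / (0.4965·√9.2297)
   = [0.770465 + 1.409893] / 1.508388 = 1.445489
d₂ = d₁ − σ√T = 1.445489 − 1.508388 = -0.062899
N(d₁) = 0.925840,  N(d₂) = 0.474924,  e^(−rT) = 0.761644
E₀ = V₀·N(d₁) − D·e^(−rT)·N(d₂)
   = 165.3150·0.925840 − 76.5074·0.761644·0.474924 = 125.380737
B₀ = V₀ − E₀ = 165.3150 − 125.380737 = 39.934263

E0=125.3807 B0=39.9343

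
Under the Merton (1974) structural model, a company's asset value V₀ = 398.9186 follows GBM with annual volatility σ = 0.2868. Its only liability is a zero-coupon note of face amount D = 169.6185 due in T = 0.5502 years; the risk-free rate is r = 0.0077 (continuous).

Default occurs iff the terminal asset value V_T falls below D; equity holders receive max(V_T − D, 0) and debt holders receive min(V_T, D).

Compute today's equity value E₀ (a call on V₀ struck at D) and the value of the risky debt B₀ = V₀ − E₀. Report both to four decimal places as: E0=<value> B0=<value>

d₁ = [ln(V₀/D) + (r + σ²/2)T] / (σ√T)
   = [ln(398.9186/169.6185) + (0.0077 + 0.5·0.2868²)·0.5502] / (0.2868·√0.5502)
   = [0.855206 + 0.026865] / 0.212735 = 4.146329
d₂ = d₁ − σ√T = 4.146329 − 0.212735 = 3.933594
N(d₁) = 0.999983,  N(d₂) = 0.999958,  e^(−rT) = 0.995772
E₀ = V₀·N(d₁) − D·e^(−rT)·N(d₂)
   = 398.9186·0.999983 − 169.6185·0.995772·0.999958 = 230.017504
B₀ = V₀ − E₀ = 398.9186 − 230.017504 = 168.901096

E0=230.0175 B0=168.9011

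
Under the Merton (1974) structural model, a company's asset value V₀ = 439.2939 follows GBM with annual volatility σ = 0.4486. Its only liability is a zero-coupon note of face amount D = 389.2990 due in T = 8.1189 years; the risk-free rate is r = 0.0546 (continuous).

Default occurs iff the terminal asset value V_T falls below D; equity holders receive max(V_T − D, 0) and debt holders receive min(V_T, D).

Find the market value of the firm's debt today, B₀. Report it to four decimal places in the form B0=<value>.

B0=166.8482

d₁ = [ln(V₀/D) + (r + σ²/2)T] / (σ√T)
   = [ln(439.2939/389.2990) + (0.0546 + 0.5·0.4486²)·8.1189] / (0.4486·√8.1189)
   = [0.120821 + 1.260224] / 1.278227 = 1.080438
d₂ = d₁ − σ√T = 1.080438 − 1.278227 = -0.197789
N(d₁) = 0.860026,  N(d₂) = 0.421605,  e^(−rT) = 0.641920
E₀ = V₀·N(d₁) − D·e^(−rT)·N(d₂)
   = 439.2939·0.860026 − 389.2990·0.641920·0.421605 = 272.445748
B₀ = V₀ − E₀ = 439.2939 − 272.445748 = 166.848152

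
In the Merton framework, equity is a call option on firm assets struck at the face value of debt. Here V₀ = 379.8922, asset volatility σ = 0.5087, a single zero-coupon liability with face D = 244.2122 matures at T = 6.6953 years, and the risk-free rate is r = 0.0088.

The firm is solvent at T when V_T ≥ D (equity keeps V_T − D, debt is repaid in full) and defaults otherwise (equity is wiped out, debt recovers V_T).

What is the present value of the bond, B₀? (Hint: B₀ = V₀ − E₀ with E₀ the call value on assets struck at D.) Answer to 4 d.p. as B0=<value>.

d₁ = [ln(V₀/D) + (r + σ²/2)T] / (σ√T)
   = [ln(379.8922/244.2122) + (0.0088 + 0.5·0.5087²)·6.6953] / (0.5087·√6.6953)
   = [0.441850 + 0.925209] / 1.316275 = 1.038581
d₂ = d₁ − σ√T = 1.038581 − 1.316275 = -0.277694
N(d₁) = 0.850500,  N(d₂) = 0.390624,  e^(−rT) = 0.942783
E₀ = V₀·N(d₁) − D·e^(−rT)·N(d₂)
   = 379.8922·0.850500 − 244.2122·0.942783·0.390624 = 233.161534
B₀ = V₀ − E₀ = 379.8922 − 233.161534 = 146.730666

B0=146.7307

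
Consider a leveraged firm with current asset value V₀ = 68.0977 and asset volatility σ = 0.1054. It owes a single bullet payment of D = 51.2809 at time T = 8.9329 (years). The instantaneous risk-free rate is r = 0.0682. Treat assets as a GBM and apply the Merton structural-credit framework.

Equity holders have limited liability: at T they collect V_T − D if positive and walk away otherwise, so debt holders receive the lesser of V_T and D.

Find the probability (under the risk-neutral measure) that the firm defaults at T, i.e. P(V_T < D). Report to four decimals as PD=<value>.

PD=0.0037

d₁ = [ln(V₀/D) + (r + σ²/2)T] / (σ√T)
   = [ln(68.0977/51.2809) + (0.0682 + 0.5·0.1054²)·8.9329] / (0.1054·√8.9329)
   = [0.283625 + 0.658842] / 0.315019 = 2.991779
d₂ = d₁ − σ√T = 2.991779 − 0.315019 = 2.676760
risk-neutral PD = N(−d₂) = N(-2.676760) = 0.003717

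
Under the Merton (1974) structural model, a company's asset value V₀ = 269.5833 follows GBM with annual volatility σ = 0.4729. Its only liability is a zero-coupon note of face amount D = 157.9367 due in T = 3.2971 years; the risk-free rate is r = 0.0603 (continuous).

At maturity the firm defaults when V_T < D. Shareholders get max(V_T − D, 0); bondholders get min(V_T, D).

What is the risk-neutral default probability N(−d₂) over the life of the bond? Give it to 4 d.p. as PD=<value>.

PD=0.3355

d₁ = [ln(V₀/D) + (r + σ²/2)T] / (σ√T)
   = [ln(269.5833/157.9367) + (0.0603 + 0.5·0.4729²)·3.2971] / (0.4729·√3.2971)
   = [0.534683 + 0.567488] / 0.858688 = 1.283552
d₂ = d₁ − σ√T = 1.283552 − 0.858688 = 0.424864
risk-neutral PD = N(−d₂) = N(-0.424864) = 0.335468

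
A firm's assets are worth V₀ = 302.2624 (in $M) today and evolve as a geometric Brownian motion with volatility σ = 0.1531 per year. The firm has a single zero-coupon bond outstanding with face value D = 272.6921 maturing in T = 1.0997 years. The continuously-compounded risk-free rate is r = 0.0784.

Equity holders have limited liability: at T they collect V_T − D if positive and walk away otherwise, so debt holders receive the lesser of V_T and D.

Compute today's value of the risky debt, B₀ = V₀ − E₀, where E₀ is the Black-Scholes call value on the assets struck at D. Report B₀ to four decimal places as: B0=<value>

d₁ = [ln(V₀/D) + (r + σ²/2)T] / (σ√T)
   = [ln(302.2624/272.6921) + (0.0784 + 0.5·0.1531²)·1.0997] / (0.1531·√1.0997)
   = [0.102952 + 0.099105] / 0.160551 = 1.258524
d₂ = d₁ − σ√T = 1.258524 − 0.160551 = 1.097973
N(d₁) = 0.895899,  N(d₂) = 0.863892,  e^(−rT) = 0.917396
E₀ = V₀·N(d₁) − D·e^(−rT)·N(d₂)
   = 302.2624·0.895899 − 272.6921·0.917396·0.863892 = 54.679686
B₀ = V₀ − E₀ = 302.2624 − 54.679686 = 247.582714

B0=247.5827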